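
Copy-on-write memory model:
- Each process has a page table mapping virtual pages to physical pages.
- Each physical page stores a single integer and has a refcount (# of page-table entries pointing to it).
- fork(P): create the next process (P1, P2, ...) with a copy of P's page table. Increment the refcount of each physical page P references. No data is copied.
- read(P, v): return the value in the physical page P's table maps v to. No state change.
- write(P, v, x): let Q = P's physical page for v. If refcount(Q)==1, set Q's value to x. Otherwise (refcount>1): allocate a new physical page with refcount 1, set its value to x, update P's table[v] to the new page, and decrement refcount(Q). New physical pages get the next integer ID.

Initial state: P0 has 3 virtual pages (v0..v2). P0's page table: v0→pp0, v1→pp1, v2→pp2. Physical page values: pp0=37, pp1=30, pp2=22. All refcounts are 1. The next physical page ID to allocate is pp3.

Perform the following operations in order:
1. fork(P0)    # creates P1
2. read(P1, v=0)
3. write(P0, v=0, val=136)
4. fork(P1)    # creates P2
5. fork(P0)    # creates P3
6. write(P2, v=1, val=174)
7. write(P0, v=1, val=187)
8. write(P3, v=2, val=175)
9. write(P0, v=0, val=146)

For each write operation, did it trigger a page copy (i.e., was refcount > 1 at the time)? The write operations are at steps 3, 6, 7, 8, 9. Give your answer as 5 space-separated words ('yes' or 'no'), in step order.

Op 1: fork(P0) -> P1. 3 ppages; refcounts: pp0:2 pp1:2 pp2:2
Op 2: read(P1, v0) -> 37. No state change.
Op 3: write(P0, v0, 136). refcount(pp0)=2>1 -> COPY to pp3. 4 ppages; refcounts: pp0:1 pp1:2 pp2:2 pp3:1
Op 4: fork(P1) -> P2. 4 ppages; refcounts: pp0:2 pp1:3 pp2:3 pp3:1
Op 5: fork(P0) -> P3. 4 ppages; refcounts: pp0:2 pp1:4 pp2:4 pp3:2
Op 6: write(P2, v1, 174). refcount(pp1)=4>1 -> COPY to pp4. 5 ppages; refcounts: pp0:2 pp1:3 pp2:4 pp3:2 pp4:1
Op 7: write(P0, v1, 187). refcount(pp1)=3>1 -> COPY to pp5. 6 ppages; refcounts: pp0:2 pp1:2 pp2:4 pp3:2 pp4:1 pp5:1
Op 8: write(P3, v2, 175). refcount(pp2)=4>1 -> COPY to pp6. 7 ppages; refcounts: pp0:2 pp1:2 pp2:3 pp3:2 pp4:1 pp5:1 pp6:1
Op 9: write(P0, v0, 146). refcount(pp3)=2>1 -> COPY to pp7. 8 ppages; refcounts: pp0:2 pp1:2 pp2:3 pp3:1 pp4:1 pp5:1 pp6:1 pp7:1

yes yes yes yes yes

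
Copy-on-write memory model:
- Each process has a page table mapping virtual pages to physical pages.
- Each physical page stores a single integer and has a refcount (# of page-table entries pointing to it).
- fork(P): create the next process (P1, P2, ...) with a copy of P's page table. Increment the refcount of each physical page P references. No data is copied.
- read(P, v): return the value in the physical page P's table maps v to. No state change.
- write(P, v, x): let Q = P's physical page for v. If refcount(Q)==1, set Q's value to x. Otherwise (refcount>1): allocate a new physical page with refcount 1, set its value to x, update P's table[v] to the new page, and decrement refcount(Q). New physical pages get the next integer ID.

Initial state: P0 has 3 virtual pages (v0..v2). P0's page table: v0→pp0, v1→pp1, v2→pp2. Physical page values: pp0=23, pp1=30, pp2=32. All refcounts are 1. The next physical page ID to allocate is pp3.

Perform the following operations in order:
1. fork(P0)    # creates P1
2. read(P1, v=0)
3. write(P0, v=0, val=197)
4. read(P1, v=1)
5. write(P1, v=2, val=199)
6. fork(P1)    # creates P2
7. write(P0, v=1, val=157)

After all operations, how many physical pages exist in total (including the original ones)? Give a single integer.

Answer: 6

Derivation:
Op 1: fork(P0) -> P1. 3 ppages; refcounts: pp0:2 pp1:2 pp2:2
Op 2: read(P1, v0) -> 23. No state change.
Op 3: write(P0, v0, 197). refcount(pp0)=2>1 -> COPY to pp3. 4 ppages; refcounts: pp0:1 pp1:2 pp2:2 pp3:1
Op 4: read(P1, v1) -> 30. No state change.
Op 5: write(P1, v2, 199). refcount(pp2)=2>1 -> COPY to pp4. 5 ppages; refcounts: pp0:1 pp1:2 pp2:1 pp3:1 pp4:1
Op 6: fork(P1) -> P2. 5 ppages; refcounts: pp0:2 pp1:3 pp2:1 pp3:1 pp4:2
Op 7: write(P0, v1, 157). refcount(pp1)=3>1 -> COPY to pp5. 6 ppages; refcounts: pp0:2 pp1:2 pp2:1 pp3:1 pp4:2 pp5:1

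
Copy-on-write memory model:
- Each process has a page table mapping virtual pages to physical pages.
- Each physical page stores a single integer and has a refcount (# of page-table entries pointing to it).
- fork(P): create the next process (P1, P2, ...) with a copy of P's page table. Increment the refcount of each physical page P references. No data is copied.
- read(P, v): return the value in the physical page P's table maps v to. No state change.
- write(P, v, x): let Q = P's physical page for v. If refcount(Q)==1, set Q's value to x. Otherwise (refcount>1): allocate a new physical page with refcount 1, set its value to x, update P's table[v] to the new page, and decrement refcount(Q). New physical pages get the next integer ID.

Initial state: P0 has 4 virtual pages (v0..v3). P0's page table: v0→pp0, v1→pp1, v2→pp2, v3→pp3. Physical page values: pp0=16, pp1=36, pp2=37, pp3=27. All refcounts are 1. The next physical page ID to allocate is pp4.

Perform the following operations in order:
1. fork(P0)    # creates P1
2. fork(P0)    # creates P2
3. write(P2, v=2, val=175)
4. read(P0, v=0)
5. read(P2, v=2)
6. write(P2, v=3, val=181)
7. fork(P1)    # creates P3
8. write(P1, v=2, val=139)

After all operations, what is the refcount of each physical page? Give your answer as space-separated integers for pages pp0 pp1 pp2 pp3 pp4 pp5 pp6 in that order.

Op 1: fork(P0) -> P1. 4 ppages; refcounts: pp0:2 pp1:2 pp2:2 pp3:2
Op 2: fork(P0) -> P2. 4 ppages; refcounts: pp0:3 pp1:3 pp2:3 pp3:3
Op 3: write(P2, v2, 175). refcount(pp2)=3>1 -> COPY to pp4. 5 ppages; refcounts: pp0:3 pp1:3 pp2:2 pp3:3 pp4:1
Op 4: read(P0, v0) -> 16. No state change.
Op 5: read(P2, v2) -> 175. No state change.
Op 6: write(P2, v3, 181). refcount(pp3)=3>1 -> COPY to pp5. 6 ppages; refcounts: pp0:3 pp1:3 pp2:2 pp3:2 pp4:1 pp5:1
Op 7: fork(P1) -> P3. 6 ppages; refcounts: pp0:4 pp1:4 pp2:3 pp3:3 pp4:1 pp5:1
Op 8: write(P1, v2, 139). refcount(pp2)=3>1 -> COPY to pp6. 7 ppages; refcounts: pp0:4 pp1:4 pp2:2 pp3:3 pp4:1 pp5:1 pp6:1

Answer: 4 4 2 3 1 1 1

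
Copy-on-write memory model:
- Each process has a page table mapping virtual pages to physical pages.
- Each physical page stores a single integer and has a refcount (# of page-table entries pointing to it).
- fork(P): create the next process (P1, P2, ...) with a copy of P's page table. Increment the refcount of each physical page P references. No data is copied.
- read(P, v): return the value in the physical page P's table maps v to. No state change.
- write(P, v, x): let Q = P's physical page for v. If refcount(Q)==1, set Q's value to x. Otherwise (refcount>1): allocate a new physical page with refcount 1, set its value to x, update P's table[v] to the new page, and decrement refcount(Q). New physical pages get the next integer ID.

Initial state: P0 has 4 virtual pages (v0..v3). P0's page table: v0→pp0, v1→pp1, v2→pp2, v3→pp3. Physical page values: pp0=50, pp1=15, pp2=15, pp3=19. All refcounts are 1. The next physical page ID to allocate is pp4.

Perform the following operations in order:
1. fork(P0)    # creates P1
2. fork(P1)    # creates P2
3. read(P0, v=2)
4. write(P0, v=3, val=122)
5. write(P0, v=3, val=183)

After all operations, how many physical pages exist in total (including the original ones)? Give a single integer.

Answer: 5

Derivation:
Op 1: fork(P0) -> P1. 4 ppages; refcounts: pp0:2 pp1:2 pp2:2 pp3:2
Op 2: fork(P1) -> P2. 4 ppages; refcounts: pp0:3 pp1:3 pp2:3 pp3:3
Op 3: read(P0, v2) -> 15. No state change.
Op 4: write(P0, v3, 122). refcount(pp3)=3>1 -> COPY to pp4. 5 ppages; refcounts: pp0:3 pp1:3 pp2:3 pp3:2 pp4:1
Op 5: write(P0, v3, 183). refcount(pp4)=1 -> write in place. 5 ppages; refcounts: pp0:3 pp1:3 pp2:3 pp3:2 pp4:1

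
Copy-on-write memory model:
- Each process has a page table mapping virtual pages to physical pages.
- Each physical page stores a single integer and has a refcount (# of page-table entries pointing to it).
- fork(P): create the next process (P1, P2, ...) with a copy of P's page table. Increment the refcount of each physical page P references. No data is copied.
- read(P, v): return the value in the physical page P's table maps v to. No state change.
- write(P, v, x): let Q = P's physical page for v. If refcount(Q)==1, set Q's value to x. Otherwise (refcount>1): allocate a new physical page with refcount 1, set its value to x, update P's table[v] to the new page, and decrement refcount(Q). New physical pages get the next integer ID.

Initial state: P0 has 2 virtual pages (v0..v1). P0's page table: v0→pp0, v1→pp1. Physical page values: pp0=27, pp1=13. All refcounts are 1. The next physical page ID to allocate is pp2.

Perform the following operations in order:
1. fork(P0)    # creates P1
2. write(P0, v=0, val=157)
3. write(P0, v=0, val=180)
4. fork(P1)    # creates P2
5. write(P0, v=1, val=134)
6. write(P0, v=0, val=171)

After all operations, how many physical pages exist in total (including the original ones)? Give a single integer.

Op 1: fork(P0) -> P1. 2 ppages; refcounts: pp0:2 pp1:2
Op 2: write(P0, v0, 157). refcount(pp0)=2>1 -> COPY to pp2. 3 ppages; refcounts: pp0:1 pp1:2 pp2:1
Op 3: write(P0, v0, 180). refcount(pp2)=1 -> write in place. 3 ppages; refcounts: pp0:1 pp1:2 pp2:1
Op 4: fork(P1) -> P2. 3 ppages; refcounts: pp0:2 pp1:3 pp2:1
Op 5: write(P0, v1, 134). refcount(pp1)=3>1 -> COPY to pp3. 4 ppages; refcounts: pp0:2 pp1:2 pp2:1 pp3:1
Op 6: write(P0, v0, 171). refcount(pp2)=1 -> write in place. 4 ppages; refcounts: pp0:2 pp1:2 pp2:1 pp3:1

Answer: 4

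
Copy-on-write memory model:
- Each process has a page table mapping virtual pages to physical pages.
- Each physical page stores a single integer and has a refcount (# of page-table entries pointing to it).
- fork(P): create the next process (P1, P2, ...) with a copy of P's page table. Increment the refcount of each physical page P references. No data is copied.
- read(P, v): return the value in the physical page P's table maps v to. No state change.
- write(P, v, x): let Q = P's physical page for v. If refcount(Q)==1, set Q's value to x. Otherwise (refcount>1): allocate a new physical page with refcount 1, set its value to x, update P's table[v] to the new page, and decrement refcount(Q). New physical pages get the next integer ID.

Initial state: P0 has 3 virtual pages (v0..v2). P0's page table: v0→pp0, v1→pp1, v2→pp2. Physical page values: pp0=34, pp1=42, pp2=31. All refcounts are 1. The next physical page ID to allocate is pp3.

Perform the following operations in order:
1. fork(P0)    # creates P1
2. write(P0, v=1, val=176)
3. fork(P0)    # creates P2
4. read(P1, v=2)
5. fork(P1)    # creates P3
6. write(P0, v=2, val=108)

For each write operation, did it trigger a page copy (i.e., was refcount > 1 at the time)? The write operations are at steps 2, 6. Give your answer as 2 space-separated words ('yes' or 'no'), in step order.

Op 1: fork(P0) -> P1. 3 ppages; refcounts: pp0:2 pp1:2 pp2:2
Op 2: write(P0, v1, 176). refcount(pp1)=2>1 -> COPY to pp3. 4 ppages; refcounts: pp0:2 pp1:1 pp2:2 pp3:1
Op 3: fork(P0) -> P2. 4 ppages; refcounts: pp0:3 pp1:1 pp2:3 pp3:2
Op 4: read(P1, v2) -> 31. No state change.
Op 5: fork(P1) -> P3. 4 ppages; refcounts: pp0:4 pp1:2 pp2:4 pp3:2
Op 6: write(P0, v2, 108). refcount(pp2)=4>1 -> COPY to pp4. 5 ppages; refcounts: pp0:4 pp1:2 pp2:3 pp3:2 pp4:1

yes yes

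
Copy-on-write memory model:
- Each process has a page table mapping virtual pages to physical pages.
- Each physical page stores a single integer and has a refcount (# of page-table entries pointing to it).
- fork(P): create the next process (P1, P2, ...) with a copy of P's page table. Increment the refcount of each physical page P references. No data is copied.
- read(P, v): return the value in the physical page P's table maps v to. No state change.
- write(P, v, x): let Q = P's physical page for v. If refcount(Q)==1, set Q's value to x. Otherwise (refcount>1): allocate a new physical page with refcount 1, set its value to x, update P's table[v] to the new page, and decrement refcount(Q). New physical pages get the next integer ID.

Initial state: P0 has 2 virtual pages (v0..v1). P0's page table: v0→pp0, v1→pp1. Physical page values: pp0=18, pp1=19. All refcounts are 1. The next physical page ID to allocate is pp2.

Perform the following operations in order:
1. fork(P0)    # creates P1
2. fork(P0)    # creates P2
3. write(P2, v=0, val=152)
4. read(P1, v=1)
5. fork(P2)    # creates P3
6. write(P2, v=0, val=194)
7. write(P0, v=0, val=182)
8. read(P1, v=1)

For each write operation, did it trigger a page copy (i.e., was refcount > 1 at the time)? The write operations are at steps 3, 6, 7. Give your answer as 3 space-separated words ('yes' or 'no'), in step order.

Op 1: fork(P0) -> P1. 2 ppages; refcounts: pp0:2 pp1:2
Op 2: fork(P0) -> P2. 2 ppages; refcounts: pp0:3 pp1:3
Op 3: write(P2, v0, 152). refcount(pp0)=3>1 -> COPY to pp2. 3 ppages; refcounts: pp0:2 pp1:3 pp2:1
Op 4: read(P1, v1) -> 19. No state change.
Op 5: fork(P2) -> P3. 3 ppages; refcounts: pp0:2 pp1:4 pp2:2
Op 6: write(P2, v0, 194). refcount(pp2)=2>1 -> COPY to pp3. 4 ppages; refcounts: pp0:2 pp1:4 pp2:1 pp3:1
Op 7: write(P0, v0, 182). refcount(pp0)=2>1 -> COPY to pp4. 5 ppages; refcounts: pp0:1 pp1:4 pp2:1 pp3:1 pp4:1
Op 8: read(P1, v1) -> 19. No state change.

yes yes yes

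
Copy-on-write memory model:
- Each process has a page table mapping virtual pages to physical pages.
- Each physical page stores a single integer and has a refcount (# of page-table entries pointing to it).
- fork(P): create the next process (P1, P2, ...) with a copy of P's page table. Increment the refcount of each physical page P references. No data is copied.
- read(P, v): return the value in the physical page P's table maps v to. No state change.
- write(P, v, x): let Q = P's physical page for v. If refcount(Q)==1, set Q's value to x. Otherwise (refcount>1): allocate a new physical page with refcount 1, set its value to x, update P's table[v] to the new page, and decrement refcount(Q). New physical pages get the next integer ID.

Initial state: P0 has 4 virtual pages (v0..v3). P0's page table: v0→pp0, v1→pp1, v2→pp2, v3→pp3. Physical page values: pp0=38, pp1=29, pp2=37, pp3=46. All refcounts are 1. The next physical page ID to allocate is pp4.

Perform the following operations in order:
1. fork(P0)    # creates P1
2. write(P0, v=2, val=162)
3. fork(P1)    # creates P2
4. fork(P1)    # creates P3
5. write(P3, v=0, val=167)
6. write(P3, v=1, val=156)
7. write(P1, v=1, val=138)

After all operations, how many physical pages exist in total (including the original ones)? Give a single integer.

Op 1: fork(P0) -> P1. 4 ppages; refcounts: pp0:2 pp1:2 pp2:2 pp3:2
Op 2: write(P0, v2, 162). refcount(pp2)=2>1 -> COPY to pp4. 5 ppages; refcounts: pp0:2 pp1:2 pp2:1 pp3:2 pp4:1
Op 3: fork(P1) -> P2. 5 ppages; refcounts: pp0:3 pp1:3 pp2:2 pp3:3 pp4:1
Op 4: fork(P1) -> P3. 5 ppages; refcounts: pp0:4 pp1:4 pp2:3 pp3:4 pp4:1
Op 5: write(P3, v0, 167). refcount(pp0)=4>1 -> COPY to pp5. 6 ppages; refcounts: pp0:3 pp1:4 pp2:3 pp3:4 pp4:1 pp5:1
Op 6: write(P3, v1, 156). refcount(pp1)=4>1 -> COPY to pp6. 7 ppages; refcounts: pp0:3 pp1:3 pp2:3 pp3:4 pp4:1 pp5:1 pp6:1
Op 7: write(P1, v1, 138). refcount(pp1)=3>1 -> COPY to pp7. 8 ppages; refcounts: pp0:3 pp1:2 pp2:3 pp3:4 pp4:1 pp5:1 pp6:1 pp7:1

Answer: 8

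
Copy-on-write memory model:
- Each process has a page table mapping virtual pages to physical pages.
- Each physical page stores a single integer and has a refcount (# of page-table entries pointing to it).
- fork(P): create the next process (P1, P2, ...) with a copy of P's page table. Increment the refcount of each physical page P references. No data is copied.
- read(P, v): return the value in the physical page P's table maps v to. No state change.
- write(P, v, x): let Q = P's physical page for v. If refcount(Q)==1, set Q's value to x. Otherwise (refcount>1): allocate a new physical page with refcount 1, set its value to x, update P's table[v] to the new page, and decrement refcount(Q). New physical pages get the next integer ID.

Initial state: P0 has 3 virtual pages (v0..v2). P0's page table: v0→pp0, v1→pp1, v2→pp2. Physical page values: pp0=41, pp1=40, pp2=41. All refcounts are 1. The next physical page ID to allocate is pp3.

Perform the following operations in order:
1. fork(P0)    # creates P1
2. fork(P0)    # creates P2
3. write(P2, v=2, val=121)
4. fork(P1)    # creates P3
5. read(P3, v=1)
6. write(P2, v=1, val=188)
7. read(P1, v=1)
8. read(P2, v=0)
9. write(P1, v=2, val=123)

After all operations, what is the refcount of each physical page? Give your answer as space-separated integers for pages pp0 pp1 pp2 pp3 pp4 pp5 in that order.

Op 1: fork(P0) -> P1. 3 ppages; refcounts: pp0:2 pp1:2 pp2:2
Op 2: fork(P0) -> P2. 3 ppages; refcounts: pp0:3 pp1:3 pp2:3
Op 3: write(P2, v2, 121). refcount(pp2)=3>1 -> COPY to pp3. 4 ppages; refcounts: pp0:3 pp1:3 pp2:2 pp3:1
Op 4: fork(P1) -> P3. 4 ppages; refcounts: pp0:4 pp1:4 pp2:3 pp3:1
Op 5: read(P3, v1) -> 40. No state change.
Op 6: write(P2, v1, 188). refcount(pp1)=4>1 -> COPY to pp4. 5 ppages; refcounts: pp0:4 pp1:3 pp2:3 pp3:1 pp4:1
Op 7: read(P1, v1) -> 40. No state change.
Op 8: read(P2, v0) -> 41. No state change.
Op 9: write(P1, v2, 123). refcount(pp2)=3>1 -> COPY to pp5. 6 ppages; refcounts: pp0:4 pp1:3 pp2:2 pp3:1 pp4:1 pp5:1

Answer: 4 3 2 1 1 1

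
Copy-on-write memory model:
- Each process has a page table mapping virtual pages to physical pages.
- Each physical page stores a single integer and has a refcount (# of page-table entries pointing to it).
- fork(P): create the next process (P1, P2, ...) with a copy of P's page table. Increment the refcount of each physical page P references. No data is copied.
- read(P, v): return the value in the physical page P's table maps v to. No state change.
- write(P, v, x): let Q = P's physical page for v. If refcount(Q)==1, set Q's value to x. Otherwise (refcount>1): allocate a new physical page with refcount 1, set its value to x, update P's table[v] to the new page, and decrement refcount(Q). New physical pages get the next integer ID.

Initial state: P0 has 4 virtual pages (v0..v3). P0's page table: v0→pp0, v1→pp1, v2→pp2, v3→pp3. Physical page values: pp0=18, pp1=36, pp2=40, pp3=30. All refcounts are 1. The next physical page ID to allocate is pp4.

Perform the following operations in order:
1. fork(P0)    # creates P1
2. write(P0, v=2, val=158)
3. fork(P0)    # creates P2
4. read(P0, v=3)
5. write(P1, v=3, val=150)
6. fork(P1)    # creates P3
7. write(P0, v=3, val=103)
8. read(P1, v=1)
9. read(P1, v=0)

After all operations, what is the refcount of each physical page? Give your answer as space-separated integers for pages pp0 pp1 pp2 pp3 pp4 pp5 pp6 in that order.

Op 1: fork(P0) -> P1. 4 ppages; refcounts: pp0:2 pp1:2 pp2:2 pp3:2
Op 2: write(P0, v2, 158). refcount(pp2)=2>1 -> COPY to pp4. 5 ppages; refcounts: pp0:2 pp1:2 pp2:1 pp3:2 pp4:1
Op 3: fork(P0) -> P2. 5 ppages; refcounts: pp0:3 pp1:3 pp2:1 pp3:3 pp4:2
Op 4: read(P0, v3) -> 30. No state change.
Op 5: write(P1, v3, 150). refcount(pp3)=3>1 -> COPY to pp5. 6 ppages; refcounts: pp0:3 pp1:3 pp2:1 pp3:2 pp4:2 pp5:1
Op 6: fork(P1) -> P3. 6 ppages; refcounts: pp0:4 pp1:4 pp2:2 pp3:2 pp4:2 pp5:2
Op 7: write(P0, v3, 103). refcount(pp3)=2>1 -> COPY to pp6. 7 ppages; refcounts: pp0:4 pp1:4 pp2:2 pp3:1 pp4:2 pp5:2 pp6:1
Op 8: read(P1, v1) -> 36. No state change.
Op 9: read(P1, v0) -> 18. No state change.

Answer: 4 4 2 1 2 2 1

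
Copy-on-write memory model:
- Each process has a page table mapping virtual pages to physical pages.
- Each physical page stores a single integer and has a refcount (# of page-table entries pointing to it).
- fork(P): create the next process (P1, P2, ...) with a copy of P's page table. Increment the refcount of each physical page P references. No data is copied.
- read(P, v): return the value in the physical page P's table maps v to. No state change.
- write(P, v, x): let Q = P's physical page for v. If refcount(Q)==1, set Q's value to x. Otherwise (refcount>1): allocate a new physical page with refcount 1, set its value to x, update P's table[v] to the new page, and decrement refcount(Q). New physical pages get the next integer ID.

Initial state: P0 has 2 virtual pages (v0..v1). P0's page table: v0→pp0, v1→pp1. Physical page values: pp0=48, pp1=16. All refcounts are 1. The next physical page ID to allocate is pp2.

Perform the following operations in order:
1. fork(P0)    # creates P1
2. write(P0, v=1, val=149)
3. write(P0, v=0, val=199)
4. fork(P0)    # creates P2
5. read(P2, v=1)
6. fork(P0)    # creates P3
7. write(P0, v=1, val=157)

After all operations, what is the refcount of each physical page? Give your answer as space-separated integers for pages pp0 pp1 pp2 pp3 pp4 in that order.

Op 1: fork(P0) -> P1. 2 ppages; refcounts: pp0:2 pp1:2
Op 2: write(P0, v1, 149). refcount(pp1)=2>1 -> COPY to pp2. 3 ppages; refcounts: pp0:2 pp1:1 pp2:1
Op 3: write(P0, v0, 199). refcount(pp0)=2>1 -> COPY to pp3. 4 ppages; refcounts: pp0:1 pp1:1 pp2:1 pp3:1
Op 4: fork(P0) -> P2. 4 ppages; refcounts: pp0:1 pp1:1 pp2:2 pp3:2
Op 5: read(P2, v1) -> 149. No state change.
Op 6: fork(P0) -> P3. 4 ppages; refcounts: pp0:1 pp1:1 pp2:3 pp3:3
Op 7: write(P0, v1, 157). refcount(pp2)=3>1 -> COPY to pp4. 5 ppages; refcounts: pp0:1 pp1:1 pp2:2 pp3:3 pp4:1

Answer: 1 1 2 3 1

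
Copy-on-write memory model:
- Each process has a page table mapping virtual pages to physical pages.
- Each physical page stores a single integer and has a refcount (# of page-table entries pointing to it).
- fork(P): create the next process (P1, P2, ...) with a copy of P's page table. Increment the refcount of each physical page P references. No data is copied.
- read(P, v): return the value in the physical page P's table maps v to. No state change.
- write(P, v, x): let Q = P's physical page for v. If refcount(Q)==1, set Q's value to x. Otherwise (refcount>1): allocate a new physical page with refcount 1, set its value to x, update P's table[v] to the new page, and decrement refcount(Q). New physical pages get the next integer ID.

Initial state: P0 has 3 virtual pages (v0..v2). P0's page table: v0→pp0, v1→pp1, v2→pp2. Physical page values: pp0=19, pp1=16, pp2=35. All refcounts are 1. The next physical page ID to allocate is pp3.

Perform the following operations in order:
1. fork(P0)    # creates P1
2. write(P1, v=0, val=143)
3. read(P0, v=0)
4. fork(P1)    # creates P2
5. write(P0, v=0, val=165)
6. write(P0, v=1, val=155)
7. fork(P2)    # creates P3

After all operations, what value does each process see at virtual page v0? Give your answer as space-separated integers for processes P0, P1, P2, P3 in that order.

Op 1: fork(P0) -> P1. 3 ppages; refcounts: pp0:2 pp1:2 pp2:2
Op 2: write(P1, v0, 143). refcount(pp0)=2>1 -> COPY to pp3. 4 ppages; refcounts: pp0:1 pp1:2 pp2:2 pp3:1
Op 3: read(P0, v0) -> 19. No state change.
Op 4: fork(P1) -> P2. 4 ppages; refcounts: pp0:1 pp1:3 pp2:3 pp3:2
Op 5: write(P0, v0, 165). refcount(pp0)=1 -> write in place. 4 ppages; refcounts: pp0:1 pp1:3 pp2:3 pp3:2
Op 6: write(P0, v1, 155). refcount(pp1)=3>1 -> COPY to pp4. 5 ppages; refcounts: pp0:1 pp1:2 pp2:3 pp3:2 pp4:1
Op 7: fork(P2) -> P3. 5 ppages; refcounts: pp0:1 pp1:3 pp2:4 pp3:3 pp4:1
P0: v0 -> pp0 = 165
P1: v0 -> pp3 = 143
P2: v0 -> pp3 = 143
P3: v0 -> pp3 = 143

Answer: 165 143 143 143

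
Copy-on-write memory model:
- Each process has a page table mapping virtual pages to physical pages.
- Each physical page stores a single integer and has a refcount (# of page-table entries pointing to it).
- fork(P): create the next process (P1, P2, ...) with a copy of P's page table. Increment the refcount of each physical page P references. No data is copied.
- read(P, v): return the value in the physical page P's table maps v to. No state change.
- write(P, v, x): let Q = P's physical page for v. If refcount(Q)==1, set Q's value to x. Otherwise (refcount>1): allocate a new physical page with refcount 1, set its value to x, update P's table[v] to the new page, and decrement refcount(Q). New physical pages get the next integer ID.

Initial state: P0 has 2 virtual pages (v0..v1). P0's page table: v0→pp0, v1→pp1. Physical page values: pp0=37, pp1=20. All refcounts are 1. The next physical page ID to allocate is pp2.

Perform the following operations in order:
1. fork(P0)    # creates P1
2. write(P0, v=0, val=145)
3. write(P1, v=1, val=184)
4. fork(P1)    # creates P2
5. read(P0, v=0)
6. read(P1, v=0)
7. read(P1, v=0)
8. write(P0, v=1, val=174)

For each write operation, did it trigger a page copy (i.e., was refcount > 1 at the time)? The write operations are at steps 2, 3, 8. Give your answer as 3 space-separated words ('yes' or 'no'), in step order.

Op 1: fork(P0) -> P1. 2 ppages; refcounts: pp0:2 pp1:2
Op 2: write(P0, v0, 145). refcount(pp0)=2>1 -> COPY to pp2. 3 ppages; refcounts: pp0:1 pp1:2 pp2:1
Op 3: write(P1, v1, 184). refcount(pp1)=2>1 -> COPY to pp3. 4 ppages; refcounts: pp0:1 pp1:1 pp2:1 pp3:1
Op 4: fork(P1) -> P2. 4 ppages; refcounts: pp0:2 pp1:1 pp2:1 pp3:2
Op 5: read(P0, v0) -> 145. No state change.
Op 6: read(P1, v0) -> 37. No state change.
Op 7: read(P1, v0) -> 37. No state change.
Op 8: write(P0, v1, 174). refcount(pp1)=1 -> write in place. 4 ppages; refcounts: pp0:2 pp1:1 pp2:1 pp3:2

yes yes no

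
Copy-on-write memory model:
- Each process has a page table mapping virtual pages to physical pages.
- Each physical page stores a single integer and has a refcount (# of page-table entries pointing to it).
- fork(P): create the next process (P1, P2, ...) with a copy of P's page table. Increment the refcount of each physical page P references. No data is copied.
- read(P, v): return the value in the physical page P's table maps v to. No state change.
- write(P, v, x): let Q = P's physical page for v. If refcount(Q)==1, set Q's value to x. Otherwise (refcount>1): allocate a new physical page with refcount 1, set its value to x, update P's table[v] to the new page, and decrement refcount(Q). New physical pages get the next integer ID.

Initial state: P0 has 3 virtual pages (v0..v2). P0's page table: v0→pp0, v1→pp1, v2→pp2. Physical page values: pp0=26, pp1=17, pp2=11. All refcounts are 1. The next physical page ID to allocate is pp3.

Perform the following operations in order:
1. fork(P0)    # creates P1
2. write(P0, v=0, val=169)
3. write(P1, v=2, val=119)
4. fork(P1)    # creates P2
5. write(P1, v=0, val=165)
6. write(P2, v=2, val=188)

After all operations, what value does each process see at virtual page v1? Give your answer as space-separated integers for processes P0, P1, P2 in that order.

Op 1: fork(P0) -> P1. 3 ppages; refcounts: pp0:2 pp1:2 pp2:2
Op 2: write(P0, v0, 169). refcount(pp0)=2>1 -> COPY to pp3. 4 ppages; refcounts: pp0:1 pp1:2 pp2:2 pp3:1
Op 3: write(P1, v2, 119). refcount(pp2)=2>1 -> COPY to pp4. 5 ppages; refcounts: pp0:1 pp1:2 pp2:1 pp3:1 pp4:1
Op 4: fork(P1) -> P2. 5 ppages; refcounts: pp0:2 pp1:3 pp2:1 pp3:1 pp4:2
Op 5: write(P1, v0, 165). refcount(pp0)=2>1 -> COPY to pp5. 6 ppages; refcounts: pp0:1 pp1:3 pp2:1 pp3:1 pp4:2 pp5:1
Op 6: write(P2, v2, 188). refcount(pp4)=2>1 -> COPY to pp6. 7 ppages; refcounts: pp0:1 pp1:3 pp2:1 pp3:1 pp4:1 pp5:1 pp6:1
P0: v1 -> pp1 = 17
P1: v1 -> pp1 = 17
P2: v1 -> pp1 = 17

Answer: 17 17 17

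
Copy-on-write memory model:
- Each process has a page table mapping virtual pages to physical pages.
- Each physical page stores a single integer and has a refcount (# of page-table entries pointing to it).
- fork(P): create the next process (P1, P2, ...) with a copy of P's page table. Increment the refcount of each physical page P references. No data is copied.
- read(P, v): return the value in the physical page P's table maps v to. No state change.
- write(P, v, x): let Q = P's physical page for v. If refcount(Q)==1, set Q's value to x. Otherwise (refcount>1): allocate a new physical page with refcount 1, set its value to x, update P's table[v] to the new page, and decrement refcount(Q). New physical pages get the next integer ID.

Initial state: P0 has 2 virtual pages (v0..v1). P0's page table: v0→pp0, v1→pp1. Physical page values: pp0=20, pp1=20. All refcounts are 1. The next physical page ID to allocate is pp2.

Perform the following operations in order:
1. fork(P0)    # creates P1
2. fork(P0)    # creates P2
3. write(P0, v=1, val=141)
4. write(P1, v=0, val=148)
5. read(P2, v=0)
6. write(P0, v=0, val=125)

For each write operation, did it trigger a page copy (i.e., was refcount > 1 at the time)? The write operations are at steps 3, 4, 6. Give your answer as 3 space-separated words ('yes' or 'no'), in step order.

Op 1: fork(P0) -> P1. 2 ppages; refcounts: pp0:2 pp1:2
Op 2: fork(P0) -> P2. 2 ppages; refcounts: pp0:3 pp1:3
Op 3: write(P0, v1, 141). refcount(pp1)=3>1 -> COPY to pp2. 3 ppages; refcounts: pp0:3 pp1:2 pp2:1
Op 4: write(P1, v0, 148). refcount(pp0)=3>1 -> COPY to pp3. 4 ppages; refcounts: pp0:2 pp1:2 pp2:1 pp3:1
Op 5: read(P2, v0) -> 20. No state change.
Op 6: write(P0, v0, 125). refcount(pp0)=2>1 -> COPY to pp4. 5 ppages; refcounts: pp0:1 pp1:2 pp2:1 pp3:1 pp4:1

yes yes yes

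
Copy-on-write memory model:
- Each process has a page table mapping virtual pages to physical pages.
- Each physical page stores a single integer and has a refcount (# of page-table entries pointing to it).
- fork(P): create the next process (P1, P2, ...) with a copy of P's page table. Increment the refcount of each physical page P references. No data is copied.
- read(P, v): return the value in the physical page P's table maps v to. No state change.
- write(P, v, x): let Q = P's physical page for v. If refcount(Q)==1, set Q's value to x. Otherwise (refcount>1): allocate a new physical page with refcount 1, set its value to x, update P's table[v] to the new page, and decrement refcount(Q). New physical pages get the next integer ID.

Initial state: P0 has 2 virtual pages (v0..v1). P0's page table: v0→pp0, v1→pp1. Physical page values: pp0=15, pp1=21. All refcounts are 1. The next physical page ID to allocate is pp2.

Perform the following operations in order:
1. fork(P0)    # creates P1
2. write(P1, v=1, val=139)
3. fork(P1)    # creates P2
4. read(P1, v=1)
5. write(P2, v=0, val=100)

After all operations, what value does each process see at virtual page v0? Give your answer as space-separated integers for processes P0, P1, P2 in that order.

Op 1: fork(P0) -> P1. 2 ppages; refcounts: pp0:2 pp1:2
Op 2: write(P1, v1, 139). refcount(pp1)=2>1 -> COPY to pp2. 3 ppages; refcounts: pp0:2 pp1:1 pp2:1
Op 3: fork(P1) -> P2. 3 ppages; refcounts: pp0:3 pp1:1 pp2:2
Op 4: read(P1, v1) -> 139. No state change.
Op 5: write(P2, v0, 100). refcount(pp0)=3>1 -> COPY to pp3. 4 ppages; refcounts: pp0:2 pp1:1 pp2:2 pp3:1
P0: v0 -> pp0 = 15
P1: v0 -> pp0 = 15
P2: v0 -> pp3 = 100

Answer: 15 15 100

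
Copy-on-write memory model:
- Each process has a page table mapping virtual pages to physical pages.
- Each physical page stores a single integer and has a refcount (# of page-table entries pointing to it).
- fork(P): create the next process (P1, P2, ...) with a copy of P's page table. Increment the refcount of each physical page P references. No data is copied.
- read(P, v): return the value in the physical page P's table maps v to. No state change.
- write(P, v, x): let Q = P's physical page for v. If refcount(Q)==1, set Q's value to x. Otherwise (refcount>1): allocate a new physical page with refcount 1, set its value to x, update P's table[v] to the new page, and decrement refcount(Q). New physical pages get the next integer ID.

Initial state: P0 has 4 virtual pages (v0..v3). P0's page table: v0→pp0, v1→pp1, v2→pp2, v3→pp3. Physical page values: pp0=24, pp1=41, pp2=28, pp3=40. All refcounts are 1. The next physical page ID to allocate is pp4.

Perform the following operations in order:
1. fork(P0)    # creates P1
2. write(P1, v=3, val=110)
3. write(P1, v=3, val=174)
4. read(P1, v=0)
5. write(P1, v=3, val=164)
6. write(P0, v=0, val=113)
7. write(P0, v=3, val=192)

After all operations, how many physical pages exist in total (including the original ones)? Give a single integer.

Answer: 6

Derivation:
Op 1: fork(P0) -> P1. 4 ppages; refcounts: pp0:2 pp1:2 pp2:2 pp3:2
Op 2: write(P1, v3, 110). refcount(pp3)=2>1 -> COPY to pp4. 5 ppages; refcounts: pp0:2 pp1:2 pp2:2 pp3:1 pp4:1
Op 3: write(P1, v3, 174). refcount(pp4)=1 -> write in place. 5 ppages; refcounts: pp0:2 pp1:2 pp2:2 pp3:1 pp4:1
Op 4: read(P1, v0) -> 24. No state change.
Op 5: write(P1, v3, 164). refcount(pp4)=1 -> write in place. 5 ppages; refcounts: pp0:2 pp1:2 pp2:2 pp3:1 pp4:1
Op 6: write(P0, v0, 113). refcount(pp0)=2>1 -> COPY to pp5. 6 ppages; refcounts: pp0:1 pp1:2 pp2:2 pp3:1 pp4:1 pp5:1
Op 7: write(P0, v3, 192). refcount(pp3)=1 -> write in place. 6 ppages; refcounts: pp0:1 pp1:2 pp2:2 pp3:1 pp4:1 pp5:1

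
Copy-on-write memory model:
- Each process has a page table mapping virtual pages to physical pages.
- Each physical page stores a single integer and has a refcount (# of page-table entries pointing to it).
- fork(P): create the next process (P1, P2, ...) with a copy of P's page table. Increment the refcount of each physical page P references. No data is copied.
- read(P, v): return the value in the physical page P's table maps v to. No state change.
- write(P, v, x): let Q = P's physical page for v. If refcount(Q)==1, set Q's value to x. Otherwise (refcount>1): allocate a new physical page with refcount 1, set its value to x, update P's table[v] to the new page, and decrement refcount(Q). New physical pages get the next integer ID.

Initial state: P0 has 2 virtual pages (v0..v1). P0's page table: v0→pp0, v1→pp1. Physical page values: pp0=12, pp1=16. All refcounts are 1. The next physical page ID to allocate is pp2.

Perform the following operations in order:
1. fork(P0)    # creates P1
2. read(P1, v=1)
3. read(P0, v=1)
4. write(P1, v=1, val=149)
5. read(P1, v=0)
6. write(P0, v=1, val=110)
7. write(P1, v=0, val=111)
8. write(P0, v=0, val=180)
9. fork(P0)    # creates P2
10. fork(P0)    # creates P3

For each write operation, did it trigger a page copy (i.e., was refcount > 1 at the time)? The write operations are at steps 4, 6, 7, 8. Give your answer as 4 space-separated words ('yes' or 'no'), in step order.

Op 1: fork(P0) -> P1. 2 ppages; refcounts: pp0:2 pp1:2
Op 2: read(P1, v1) -> 16. No state change.
Op 3: read(P0, v1) -> 16. No state change.
Op 4: write(P1, v1, 149). refcount(pp1)=2>1 -> COPY to pp2. 3 ppages; refcounts: pp0:2 pp1:1 pp2:1
Op 5: read(P1, v0) -> 12. No state change.
Op 6: write(P0, v1, 110). refcount(pp1)=1 -> write in place. 3 ppages; refcounts: pp0:2 pp1:1 pp2:1
Op 7: write(P1, v0, 111). refcount(pp0)=2>1 -> COPY to pp3. 4 ppages; refcounts: pp0:1 pp1:1 pp2:1 pp3:1
Op 8: write(P0, v0, 180). refcount(pp0)=1 -> write in place. 4 ppages; refcounts: pp0:1 pp1:1 pp2:1 pp3:1
Op 9: fork(P0) -> P2. 4 ppages; refcounts: pp0:2 pp1:2 pp2:1 pp3:1
Op 10: fork(P0) -> P3. 4 ppages; refcounts: pp0:3 pp1:3 pp2:1 pp3:1

yes no yes no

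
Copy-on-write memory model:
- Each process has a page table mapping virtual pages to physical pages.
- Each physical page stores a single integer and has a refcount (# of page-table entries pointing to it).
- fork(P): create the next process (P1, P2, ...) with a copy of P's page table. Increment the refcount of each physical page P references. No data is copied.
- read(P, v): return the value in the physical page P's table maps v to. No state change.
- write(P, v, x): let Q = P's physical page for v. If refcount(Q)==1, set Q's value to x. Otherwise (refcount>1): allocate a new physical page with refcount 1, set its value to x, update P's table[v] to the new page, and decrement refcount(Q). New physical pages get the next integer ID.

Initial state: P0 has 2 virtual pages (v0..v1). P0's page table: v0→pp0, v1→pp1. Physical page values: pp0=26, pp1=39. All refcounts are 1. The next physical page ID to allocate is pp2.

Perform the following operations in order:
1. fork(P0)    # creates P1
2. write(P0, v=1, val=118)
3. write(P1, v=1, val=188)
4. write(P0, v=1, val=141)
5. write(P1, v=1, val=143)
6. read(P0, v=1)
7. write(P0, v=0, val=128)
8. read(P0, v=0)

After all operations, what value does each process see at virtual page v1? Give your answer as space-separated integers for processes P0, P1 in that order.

Op 1: fork(P0) -> P1. 2 ppages; refcounts: pp0:2 pp1:2
Op 2: write(P0, v1, 118). refcount(pp1)=2>1 -> COPY to pp2. 3 ppages; refcounts: pp0:2 pp1:1 pp2:1
Op 3: write(P1, v1, 188). refcount(pp1)=1 -> write in place. 3 ppages; refcounts: pp0:2 pp1:1 pp2:1
Op 4: write(P0, v1, 141). refcount(pp2)=1 -> write in place. 3 ppages; refcounts: pp0:2 pp1:1 pp2:1
Op 5: write(P1, v1, 143). refcount(pp1)=1 -> write in place. 3 ppages; refcounts: pp0:2 pp1:1 pp2:1
Op 6: read(P0, v1) -> 141. No state change.
Op 7: write(P0, v0, 128). refcount(pp0)=2>1 -> COPY to pp3. 4 ppages; refcounts: pp0:1 pp1:1 pp2:1 pp3:1
Op 8: read(P0, v0) -> 128. No state change.
P0: v1 -> pp2 = 141
P1: v1 -> pp1 = 143

Answer: 141 143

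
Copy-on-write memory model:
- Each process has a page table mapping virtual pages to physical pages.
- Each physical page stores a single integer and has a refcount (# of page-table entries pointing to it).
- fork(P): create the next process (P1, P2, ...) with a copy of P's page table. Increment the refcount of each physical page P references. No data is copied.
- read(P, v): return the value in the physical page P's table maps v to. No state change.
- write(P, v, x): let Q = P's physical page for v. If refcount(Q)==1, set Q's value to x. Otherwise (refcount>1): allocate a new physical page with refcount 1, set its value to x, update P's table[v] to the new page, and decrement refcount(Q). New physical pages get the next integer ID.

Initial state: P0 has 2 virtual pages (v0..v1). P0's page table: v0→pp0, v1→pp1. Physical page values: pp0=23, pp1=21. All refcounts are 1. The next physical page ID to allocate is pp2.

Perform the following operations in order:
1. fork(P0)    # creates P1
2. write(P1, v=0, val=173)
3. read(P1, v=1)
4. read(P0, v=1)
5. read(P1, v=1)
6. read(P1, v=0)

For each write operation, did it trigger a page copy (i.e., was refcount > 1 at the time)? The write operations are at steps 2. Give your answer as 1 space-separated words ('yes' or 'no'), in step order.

Op 1: fork(P0) -> P1. 2 ppages; refcounts: pp0:2 pp1:2
Op 2: write(P1, v0, 173). refcount(pp0)=2>1 -> COPY to pp2. 3 ppages; refcounts: pp0:1 pp1:2 pp2:1
Op 3: read(P1, v1) -> 21. No state change.
Op 4: read(P0, v1) -> 21. No state change.
Op 5: read(P1, v1) -> 21. No state change.
Op 6: read(P1, v0) -> 173. No state change.

yes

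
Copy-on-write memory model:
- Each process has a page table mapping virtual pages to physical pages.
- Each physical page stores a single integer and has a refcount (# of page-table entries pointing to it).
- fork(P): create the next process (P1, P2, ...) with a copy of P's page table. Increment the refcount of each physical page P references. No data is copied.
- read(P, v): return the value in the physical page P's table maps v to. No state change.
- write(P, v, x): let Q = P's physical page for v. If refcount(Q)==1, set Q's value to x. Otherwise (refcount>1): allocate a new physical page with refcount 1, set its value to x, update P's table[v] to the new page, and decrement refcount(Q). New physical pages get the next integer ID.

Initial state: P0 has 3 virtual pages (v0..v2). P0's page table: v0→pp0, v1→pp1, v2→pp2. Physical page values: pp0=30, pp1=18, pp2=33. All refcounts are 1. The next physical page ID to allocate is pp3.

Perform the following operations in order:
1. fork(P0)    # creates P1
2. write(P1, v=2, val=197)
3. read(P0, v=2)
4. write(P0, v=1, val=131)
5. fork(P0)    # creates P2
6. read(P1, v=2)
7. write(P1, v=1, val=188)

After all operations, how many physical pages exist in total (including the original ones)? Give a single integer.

Op 1: fork(P0) -> P1. 3 ppages; refcounts: pp0:2 pp1:2 pp2:2
Op 2: write(P1, v2, 197). refcount(pp2)=2>1 -> COPY to pp3. 4 ppages; refcounts: pp0:2 pp1:2 pp2:1 pp3:1
Op 3: read(P0, v2) -> 33. No state change.
Op 4: write(P0, v1, 131). refcount(pp1)=2>1 -> COPY to pp4. 5 ppages; refcounts: pp0:2 pp1:1 pp2:1 pp3:1 pp4:1
Op 5: fork(P0) -> P2. 5 ppages; refcounts: pp0:3 pp1:1 pp2:2 pp3:1 pp4:2
Op 6: read(P1, v2) -> 197. No state change.
Op 7: write(P1, v1, 188). refcount(pp1)=1 -> write in place. 5 ppages; refcounts: pp0:3 pp1:1 pp2:2 pp3:1 pp4:2

Answer: 5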